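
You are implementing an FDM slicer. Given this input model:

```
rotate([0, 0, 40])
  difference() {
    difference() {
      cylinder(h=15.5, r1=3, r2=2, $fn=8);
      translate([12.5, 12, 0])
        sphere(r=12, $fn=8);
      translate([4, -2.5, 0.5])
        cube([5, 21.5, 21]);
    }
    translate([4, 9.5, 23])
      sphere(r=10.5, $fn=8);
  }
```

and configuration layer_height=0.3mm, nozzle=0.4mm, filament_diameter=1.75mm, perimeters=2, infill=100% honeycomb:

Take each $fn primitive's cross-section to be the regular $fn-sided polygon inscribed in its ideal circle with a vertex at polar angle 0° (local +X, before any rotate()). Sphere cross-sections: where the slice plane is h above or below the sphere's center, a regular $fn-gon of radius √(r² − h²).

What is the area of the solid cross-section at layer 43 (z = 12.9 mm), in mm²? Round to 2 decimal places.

13.29 mm²

At z = 12.9 mm: the cone: at t=0.832 of its height the radius interpolates to r₁+(r₂−r₁)t = 2.168, giving a regular 8-gon of that circumradius (area = (8/2)·2.168²·sin(360°/8) = 13.29 mm²); the sphere at (12.5, 12) is absent (|z−center|=12.900 > r=12); the 5×21.5 cube at (4, -2.5) contributes its full rectangle (area 107.50 mm²); Subtracting the remaining from the first: starting from the cone (13.29 mm²), the 5×21.5 cube at (4, -2.5) misses the remaining region (no effect) — area = 13.29 mm²; the r=10.5 sphere at (4, 9.5) contributes a regular 8-gon of circumradius √(10.5²−10.1²) = 2.871 (area = (8/2)·2.871²·sin(360°/8) = 23.31 mm²); Subtracting the remaining from the first: starting from that combined region (13.29 mm²), the r=10.5 sphere at (4, 9.5) misses the remaining region (no effect) — area = 13.29 mm²; (rotated 40° about Z; rotation is an isometry so areas/perimeters/island counts are preserved). Overall, the cross-section is a single solid region. Net area = 13.29 mm².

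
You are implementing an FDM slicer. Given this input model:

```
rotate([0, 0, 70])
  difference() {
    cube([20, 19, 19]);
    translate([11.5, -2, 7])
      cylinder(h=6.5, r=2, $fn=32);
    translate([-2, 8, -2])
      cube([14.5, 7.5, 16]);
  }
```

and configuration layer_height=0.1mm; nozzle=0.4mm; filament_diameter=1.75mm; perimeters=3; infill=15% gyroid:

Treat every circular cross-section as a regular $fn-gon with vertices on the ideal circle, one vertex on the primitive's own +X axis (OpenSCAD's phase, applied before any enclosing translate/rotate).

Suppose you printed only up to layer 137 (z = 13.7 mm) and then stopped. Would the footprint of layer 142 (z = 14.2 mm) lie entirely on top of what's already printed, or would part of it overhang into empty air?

Compare the two slices. At z = 13.7: the cube is present — its section is the full 20×19 rectangle (area 380.00 mm²); the cylinder at (11.5, -2) does not reach this height (z outside [7, 13.5]); the cube at (-2, 8) (footprint 14.5×7.5) is included at this height (area 108.75 mm²); Subtracting the remaining from the first: starting from the 20×19 cube (380.00 mm²), the 14.5×7.5 cube at (-2, 8) partially overlaps it — only the 93.75 mm² overlap (of its 108.75 mm²) is removed, clipping the outline — area = 286.25 mm²; (whole slice rotated 70° about Z — lengths, areas and connectivity unchanged). At z = 14.2: the 20×19 cube contributes its full rectangle (area 380.00 mm²); the cylinder at (11.5, -2) is absent (z outside [7, 13.5]); the cube at (-2, 8) is not intersected at this z (z outside [-2, 14]); After the difference (first − rest): none of the subtracted shapes is present at this height, so the 20×19 cube is unchanged — area = 380.00 mm²; (rotated 70° about Z; rotation is an isometry so areas/perimeters/island counts are preserved). Checking containment: at z = 14.2 the cross-section extends beyond the z = 13.7 cross-section by about 93.75 mm².

part overhangs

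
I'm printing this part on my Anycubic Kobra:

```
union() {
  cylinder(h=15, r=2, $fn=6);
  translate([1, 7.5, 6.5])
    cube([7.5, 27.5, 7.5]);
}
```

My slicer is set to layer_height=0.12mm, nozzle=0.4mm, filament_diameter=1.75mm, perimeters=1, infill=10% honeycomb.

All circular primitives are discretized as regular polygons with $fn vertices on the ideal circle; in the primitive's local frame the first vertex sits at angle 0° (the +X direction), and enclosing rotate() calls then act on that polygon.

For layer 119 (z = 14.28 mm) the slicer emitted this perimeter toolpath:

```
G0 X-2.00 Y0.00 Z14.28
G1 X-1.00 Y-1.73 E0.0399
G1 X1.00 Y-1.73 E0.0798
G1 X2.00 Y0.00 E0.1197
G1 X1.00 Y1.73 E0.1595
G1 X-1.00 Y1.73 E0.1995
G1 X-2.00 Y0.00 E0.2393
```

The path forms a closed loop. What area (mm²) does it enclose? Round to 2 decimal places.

10.38 mm²

Apply the shoelace formula to the sequence of (X, Y) vertices; enclosed area = 10.38 mm².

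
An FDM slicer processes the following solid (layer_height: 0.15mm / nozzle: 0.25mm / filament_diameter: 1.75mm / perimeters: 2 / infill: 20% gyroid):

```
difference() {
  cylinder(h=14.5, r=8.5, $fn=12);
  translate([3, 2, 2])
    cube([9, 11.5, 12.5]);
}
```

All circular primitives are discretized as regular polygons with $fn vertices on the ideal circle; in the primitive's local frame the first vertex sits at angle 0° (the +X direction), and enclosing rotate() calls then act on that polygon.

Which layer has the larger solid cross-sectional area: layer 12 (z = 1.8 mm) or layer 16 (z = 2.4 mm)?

Layer 12 (z = 1.8): the r=8.5 cylinder contributes a regular 12-gon of circumradius 8.5 (area = (12/2)·8.500²·sin(360°/12) = 216.75 mm²); the cube at (3, 2) is absent (z outside [2, 14.5]); After the difference (first − rest): none of the subtracted shapes is present at this height, so the r=8.5 cylinder is unchanged — area = 216.75 mm². So its area = 216.75 mm². Layer 16 (z = 2.4): the r=8.5 cylinder contributes a regular 12-gon of circumradius 8.5 (area = (12/2)·8.500²·sin(360°/12) = 216.75 mm²); the cube at (3, 2) is present — its section is the full 9×11.5 rectangle (area 103.50 mm²); Subtracting the remaining from the first: starting from the r=8.5 cylinder (216.75 mm²), the 9×11.5 cube at (3, 2) partially overlaps it — only the 19.43 mm² overlap (of its 103.50 mm²) is removed, clipping the outline — area = 197.32 mm². So its area = 197.32 mm². Layer 12 is larger (216.75 vs 197.32 mm²).

layer 12 (z = 1.8 mm)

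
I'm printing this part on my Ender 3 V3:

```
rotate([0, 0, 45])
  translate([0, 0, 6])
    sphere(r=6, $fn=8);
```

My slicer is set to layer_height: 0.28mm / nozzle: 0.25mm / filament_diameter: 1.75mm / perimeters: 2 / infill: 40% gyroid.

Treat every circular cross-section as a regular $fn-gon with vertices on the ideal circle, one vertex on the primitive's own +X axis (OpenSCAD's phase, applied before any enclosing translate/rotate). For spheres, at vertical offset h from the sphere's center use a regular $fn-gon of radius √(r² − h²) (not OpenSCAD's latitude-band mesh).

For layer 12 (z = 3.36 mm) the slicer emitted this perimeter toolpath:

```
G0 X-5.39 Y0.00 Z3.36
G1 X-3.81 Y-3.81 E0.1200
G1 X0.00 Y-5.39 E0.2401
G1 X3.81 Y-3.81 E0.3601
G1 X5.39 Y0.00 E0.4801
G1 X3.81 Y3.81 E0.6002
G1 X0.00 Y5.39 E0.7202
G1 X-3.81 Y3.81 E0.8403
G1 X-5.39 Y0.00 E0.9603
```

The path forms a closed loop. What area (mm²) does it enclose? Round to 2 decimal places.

Apply the shoelace formula to the sequence of (X, Y) vertices; enclosed area = 82.14 mm².

82.14 mm²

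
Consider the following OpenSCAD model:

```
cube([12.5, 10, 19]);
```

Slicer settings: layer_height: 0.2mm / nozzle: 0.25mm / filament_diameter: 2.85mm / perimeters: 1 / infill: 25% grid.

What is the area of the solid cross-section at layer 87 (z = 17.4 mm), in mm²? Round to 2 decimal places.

At z = 17.4 mm: the cube is present — its section is the full 12.5×10 rectangle (area 125.00 mm²). Overall, the cross-section is a single solid region. Net area = 125.00 mm².

125.00 mm²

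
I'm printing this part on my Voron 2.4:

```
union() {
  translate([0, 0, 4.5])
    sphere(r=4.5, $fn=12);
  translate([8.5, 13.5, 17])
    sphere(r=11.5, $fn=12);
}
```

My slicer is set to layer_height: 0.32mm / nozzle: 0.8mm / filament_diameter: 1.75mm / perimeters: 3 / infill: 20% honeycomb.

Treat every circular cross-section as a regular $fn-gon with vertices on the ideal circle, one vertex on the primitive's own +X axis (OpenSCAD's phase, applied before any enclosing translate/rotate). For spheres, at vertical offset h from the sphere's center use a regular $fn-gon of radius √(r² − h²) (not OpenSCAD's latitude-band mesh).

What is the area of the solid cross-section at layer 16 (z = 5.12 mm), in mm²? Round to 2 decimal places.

At z = 5.12 mm: the r=4.5 sphere slices to a regular 12-gon of circumradius 4.457 (√(r²−h²) with h=0.62 from center) (area = (12/2)·4.457²·sin(360°/12) = 59.60 mm²); the sphere at (8.5, 13.5) is not intersected at this z (|z−center|=11.880 > r=11.5); Merging all regions: only the r=4.5 sphere is present, so the union is just that shape — area = 59.60 mm². Overall, the cross-section is a single solid region. Net area = 59.60 mm².

59.60 mm²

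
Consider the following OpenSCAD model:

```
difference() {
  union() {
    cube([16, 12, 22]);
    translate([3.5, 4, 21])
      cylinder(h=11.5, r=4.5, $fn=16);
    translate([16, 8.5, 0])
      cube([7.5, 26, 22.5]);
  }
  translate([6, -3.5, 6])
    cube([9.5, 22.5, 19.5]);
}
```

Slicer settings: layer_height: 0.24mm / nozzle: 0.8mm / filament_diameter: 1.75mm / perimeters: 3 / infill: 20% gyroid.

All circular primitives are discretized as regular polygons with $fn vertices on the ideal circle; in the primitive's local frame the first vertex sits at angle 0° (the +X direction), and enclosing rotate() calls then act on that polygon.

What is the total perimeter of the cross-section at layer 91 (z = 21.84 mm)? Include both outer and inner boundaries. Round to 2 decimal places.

At z = 21.84 mm: the 16×12 cube contributes its full rectangle (perimeter 56.00 mm); the r=4.5 cylinder at (3.5, 4) contributes a regular 16-gon of circumradius 4.5 (perimeter = 2·16·4.500·sin(180°/16) = 28.09 mm); the cube at (16, 8.5) is present — its section is the full 7.5×26 rectangle (perimeter 67.00 mm); Taking the union: the regions partially overlap (shared area 57.32 mm²), so the edge portions inside another operand are dropped and the merged outline is re-measured after clipping — boundary = 116.63 mm; the 9.5×22.5 cube at (6, -3.5) contributes its full rectangle (perimeter 64.00 mm); After the difference (first − rest): starting from that combined region, the 9.5×22.5 cube at (6, -3.5) partially overlaps it — only the 114.00 mm² overlap (of its 213.75 mm²) is removed, clipping the outline — boundary = 121.63 mm. Overall, the cross-section has 2 separate islands. Total boundary length (outer) = 121.63 mm.

121.63 mm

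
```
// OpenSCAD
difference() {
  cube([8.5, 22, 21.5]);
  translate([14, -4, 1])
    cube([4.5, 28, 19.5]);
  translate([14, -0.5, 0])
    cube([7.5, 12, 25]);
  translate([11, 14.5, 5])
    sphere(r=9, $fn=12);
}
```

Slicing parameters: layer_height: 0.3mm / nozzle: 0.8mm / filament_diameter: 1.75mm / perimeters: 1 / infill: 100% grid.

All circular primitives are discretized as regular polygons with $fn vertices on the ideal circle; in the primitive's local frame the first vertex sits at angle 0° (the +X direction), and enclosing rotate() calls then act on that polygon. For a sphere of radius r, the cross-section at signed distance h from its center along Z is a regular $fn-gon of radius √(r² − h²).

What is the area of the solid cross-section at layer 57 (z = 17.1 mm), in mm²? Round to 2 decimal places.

187.00 mm²

At z = 17.1 mm: the cube is present — its section is the full 8.5×22 rectangle (area 187.00 mm²); the cube at (14, -4) is present — its section is the full 4.5×28 rectangle (area 126.00 mm²); the cube at (14, -0.5) is present — its section is the full 7.5×12 rectangle (area 90.00 mm²); the sphere at (11, 14.5) is absent (|z−center|=12.100 > r=9); Subtracting the remaining from the first: starting from the 8.5×22 cube (187.00 mm²), the 4.5×28 cube at (14, -4) misses the remaining region (no effect); the 7.5×12 cube at (14, -0.5) misses the remaining region (no effect) — area = 187.00 mm². Overall, the cross-section is a single solid region. Net area = 187.00 mm².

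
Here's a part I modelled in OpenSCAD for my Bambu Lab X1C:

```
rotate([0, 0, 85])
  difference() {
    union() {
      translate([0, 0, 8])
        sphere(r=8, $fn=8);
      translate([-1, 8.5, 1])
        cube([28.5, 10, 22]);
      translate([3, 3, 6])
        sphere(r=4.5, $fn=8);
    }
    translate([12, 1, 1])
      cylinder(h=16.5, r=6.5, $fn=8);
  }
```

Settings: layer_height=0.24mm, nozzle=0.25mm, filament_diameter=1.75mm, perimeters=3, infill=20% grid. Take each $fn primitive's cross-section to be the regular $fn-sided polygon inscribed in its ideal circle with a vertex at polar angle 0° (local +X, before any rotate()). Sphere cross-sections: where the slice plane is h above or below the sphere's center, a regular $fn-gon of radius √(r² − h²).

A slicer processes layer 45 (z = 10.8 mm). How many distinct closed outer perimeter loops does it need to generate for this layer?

2

At z = 10.8 mm: the r=8 sphere slices to a regular 8-gon of circumradius 7.494 (√(r²−h²) with h=2.8 from center); the cube at (-1, 8.5) (footprint 28.5×10) is included at this height; the sphere at (3, 3) does not reach this height (|z−center|=4.800 > r=4.5); Merging all regions: the 2 present regions are separate (no shared area or edge), so areas and boundary lengths simply add and each stays a separate island — 2 connected regions; the cylinder at (12, 1): section is a regular 8-gon, circumradius r=6.5; Subtracting the remaining from the first: starting from the result so far, the r=6.5 cylinder at (12, 1) partially overlaps it — only the 4.59 mm² overlap (of its 119.50 mm²) is removed, clipping the outline — 2 connected regions; (whole slice rotated 85° about Z — lengths, areas and connectivity unchanged). The result has 2 disconnected regions.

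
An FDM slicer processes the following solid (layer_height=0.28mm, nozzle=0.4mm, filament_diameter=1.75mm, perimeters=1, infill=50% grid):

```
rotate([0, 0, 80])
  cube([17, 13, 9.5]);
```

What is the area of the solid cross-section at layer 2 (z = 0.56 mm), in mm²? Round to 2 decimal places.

At z = 0.56 mm: the cube (footprint 17×13) is included at this height (area 221.00 mm²); (whole slice rotated 80° about Z — lengths, areas and connectivity unchanged). Overall, the cross-section is a single solid region. Net area = 221.00 mm².

221.00 mm²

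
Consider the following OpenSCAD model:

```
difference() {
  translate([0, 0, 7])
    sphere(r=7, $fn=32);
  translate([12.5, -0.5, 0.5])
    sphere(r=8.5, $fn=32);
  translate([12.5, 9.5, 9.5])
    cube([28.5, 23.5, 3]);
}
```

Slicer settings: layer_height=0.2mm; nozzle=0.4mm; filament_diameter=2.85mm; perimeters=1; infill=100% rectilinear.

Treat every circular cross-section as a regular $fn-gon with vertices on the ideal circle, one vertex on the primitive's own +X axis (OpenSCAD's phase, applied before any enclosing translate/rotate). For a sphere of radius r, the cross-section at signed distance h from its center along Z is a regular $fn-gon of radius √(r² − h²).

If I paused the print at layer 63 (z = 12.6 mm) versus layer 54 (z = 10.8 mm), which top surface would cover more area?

layer 54 (z = 10.8 mm)

Layer 63 (z = 12.6): the r=7 sphere slices to a regular 32-gon of circumradius 4.200 (√(r²−h²) with h=5.6 from center) (area = (32/2)·4.200²·sin(360°/32) = 55.06 mm²); the sphere at (12.5, -0.5) is not intersected at this z (|z−center|=12.100 > r=8.5); the cube at (12.5, 9.5) does not reach this height (z outside [9.5, 12.5]); Taking the first minus the rest: none of the subtracted shapes is present at this height, so the r=7 sphere is unchanged — area = 55.06 mm². So its area = 55.06 mm². Layer 54 (z = 10.8): the sphere: section is a regular 32-gon, circumradius = √(r²−h²) = √(7²−3.8²) = 5.879 (area = (32/2)·5.879²·sin(360°/32) = 107.88 mm²); the sphere at (12.5, -0.5) is not intersected at this z (|z−center|=10.300 > r=8.5); the cube at (12.5, 9.5) (footprint 28.5×23.5) is included at this height (area 669.75 mm²); Subtracting the remaining from the first: starting from the r=7 sphere (107.88 mm²), the 28.5×23.5 cube at (12.5, 9.5) misses the remaining region (no effect) — area = 107.88 mm². So its area = 107.88 mm². Layer 54 is larger (107.88 vs 55.06 mm²).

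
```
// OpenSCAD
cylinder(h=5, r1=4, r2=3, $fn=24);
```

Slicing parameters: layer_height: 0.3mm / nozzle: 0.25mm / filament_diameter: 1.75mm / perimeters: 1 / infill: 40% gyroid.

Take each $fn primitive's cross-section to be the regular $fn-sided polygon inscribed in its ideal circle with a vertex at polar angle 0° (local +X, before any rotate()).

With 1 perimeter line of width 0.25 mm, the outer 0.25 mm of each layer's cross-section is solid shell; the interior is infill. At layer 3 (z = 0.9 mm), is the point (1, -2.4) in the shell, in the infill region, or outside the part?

At z = 0.9 mm: the cone (r1=4→r2=3) has section circumradius 3.820 here — a regular 24-gon. Overall, the cross-section is a single solid region. The nearest boundary edge runs (0.99, -3.69)→(1.91, -3.31); distance from the point to it = 1.19 mm. The point is inside the cross-section and 1.19 mm from the nearest boundary — more than the 0.25 mm shell width (1 × 0.25), so it's in the infill interior.

infill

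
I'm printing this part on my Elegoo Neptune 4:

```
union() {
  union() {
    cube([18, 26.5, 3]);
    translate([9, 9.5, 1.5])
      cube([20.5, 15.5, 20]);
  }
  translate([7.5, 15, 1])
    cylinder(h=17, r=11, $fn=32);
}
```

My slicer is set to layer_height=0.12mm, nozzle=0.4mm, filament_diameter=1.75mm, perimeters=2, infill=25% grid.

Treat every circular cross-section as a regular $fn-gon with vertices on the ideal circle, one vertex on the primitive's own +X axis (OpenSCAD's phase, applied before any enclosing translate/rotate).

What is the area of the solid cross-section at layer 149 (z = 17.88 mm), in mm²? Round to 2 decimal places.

At z = 17.88 mm: the cube is not intersected at this z (z outside [0, 3]); the 20.5×15.5 cube at (9, 9.5) contributes its full rectangle (area 317.75 mm²); Taking the union: only the 20.5×15.5 cube at (9, 9.5) is present, so the union is just that shape — area = 317.75 mm²; the r=11 cylinder at (7.5, 15) contributes a regular 32-gon of circumradius 11 (area = (32/2)·11.000²·sin(360°/32) = 377.69 mm²); Merging all regions: the regions partially overlap — summed areas 695.44 mm² minus the doubly-counted overlap 125.91 mm² gives 569.53 mm² — area = 569.53 mm². Overall, the cross-section is a single solid region. Net area = 569.53 mm².

569.53 mm²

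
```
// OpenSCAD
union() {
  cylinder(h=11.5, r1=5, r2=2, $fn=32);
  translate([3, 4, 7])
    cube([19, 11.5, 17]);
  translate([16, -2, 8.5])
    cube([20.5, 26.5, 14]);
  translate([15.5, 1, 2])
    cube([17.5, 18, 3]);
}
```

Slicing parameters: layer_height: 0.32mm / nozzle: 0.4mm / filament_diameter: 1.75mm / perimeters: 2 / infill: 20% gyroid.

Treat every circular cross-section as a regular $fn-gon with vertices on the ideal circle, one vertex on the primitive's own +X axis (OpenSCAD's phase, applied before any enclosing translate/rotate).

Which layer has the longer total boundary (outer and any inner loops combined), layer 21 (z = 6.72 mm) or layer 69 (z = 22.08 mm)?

Layer 21 (z = 6.72): the cone: at t=0.584 of its height the radius interpolates to r₁+(r₂−r₁)t = 3.247, giving a regular 32-gon of that circumradius (perimeter = 2·32·3.247·sin(180°/32) = 20.37 mm); the cube at (3, 4) does not reach this height (z outside [7, 24]); the cube at (16, -2) is not intersected at this z (z outside [8.5, 22.5]); the cube at (15.5, 1) does not reach this height (z outside [2, 5]); Merging all regions: only the cone is present, so the union is just that shape — boundary = 20.37 mm. So its perimeter = 20.37 mm. Layer 69 (z = 22.08): the cone does not reach this height (z outside [0, 11.5]); the cube at (3, 4) (footprint 19×11.5) is included at this height (perimeter 61.00 mm); the 20.5×26.5 cube at (16, -2) contributes its full rectangle (perimeter 94.00 mm); the cube at (15.5, 1) does not reach this height (z outside [2, 5]); Combining (union): the regions partially overlap (shared area 69.00 mm²), so the edge portions inside another operand are dropped and the merged outline is re-measured after clipping — boundary = 120.00 mm. So its perimeter = 120.00 mm. Layer 69 is larger (120.00 vs 20.37 mm).

layer 69 (z = 22.08 mm)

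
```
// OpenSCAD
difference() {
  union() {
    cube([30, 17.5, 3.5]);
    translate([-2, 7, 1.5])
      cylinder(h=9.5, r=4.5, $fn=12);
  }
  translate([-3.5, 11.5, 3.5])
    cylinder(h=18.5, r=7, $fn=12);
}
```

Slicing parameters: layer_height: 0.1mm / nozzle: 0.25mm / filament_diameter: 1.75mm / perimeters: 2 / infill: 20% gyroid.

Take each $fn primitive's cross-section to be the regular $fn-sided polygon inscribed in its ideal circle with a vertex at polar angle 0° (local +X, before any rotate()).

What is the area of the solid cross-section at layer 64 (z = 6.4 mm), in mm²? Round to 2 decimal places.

At z = 6.4 mm: the cube is not intersected at this z (z outside [0, 3.5]); the r=4.5 cylinder at (-2, 7) contributes a regular 12-gon of circumradius 4.5 (area = (12/2)·4.500²·sin(360°/12) = 60.75 mm²); Taking the union: only the r=4.5 cylinder at (-2, 7) is present, so the union is just that shape — area = 60.75 mm²; the cylinder at (-3.5, 11.5): section is a regular 12-gon, circumradius r=7 (area = (12/2)·7.000²·sin(360°/12) = 147.00 mm²); Subtracting the remaining from the first: starting from that combined region (60.75 mm²), the r=7 cylinder at (-3.5, 11.5) partially overlaps it — only the 44.24 mm² overlap (of its 147.00 mm²) is removed, clipping the outline — area = 16.51 mm². Overall, the cross-section is a single solid region. Net area = 16.51 mm².

16.51 mm²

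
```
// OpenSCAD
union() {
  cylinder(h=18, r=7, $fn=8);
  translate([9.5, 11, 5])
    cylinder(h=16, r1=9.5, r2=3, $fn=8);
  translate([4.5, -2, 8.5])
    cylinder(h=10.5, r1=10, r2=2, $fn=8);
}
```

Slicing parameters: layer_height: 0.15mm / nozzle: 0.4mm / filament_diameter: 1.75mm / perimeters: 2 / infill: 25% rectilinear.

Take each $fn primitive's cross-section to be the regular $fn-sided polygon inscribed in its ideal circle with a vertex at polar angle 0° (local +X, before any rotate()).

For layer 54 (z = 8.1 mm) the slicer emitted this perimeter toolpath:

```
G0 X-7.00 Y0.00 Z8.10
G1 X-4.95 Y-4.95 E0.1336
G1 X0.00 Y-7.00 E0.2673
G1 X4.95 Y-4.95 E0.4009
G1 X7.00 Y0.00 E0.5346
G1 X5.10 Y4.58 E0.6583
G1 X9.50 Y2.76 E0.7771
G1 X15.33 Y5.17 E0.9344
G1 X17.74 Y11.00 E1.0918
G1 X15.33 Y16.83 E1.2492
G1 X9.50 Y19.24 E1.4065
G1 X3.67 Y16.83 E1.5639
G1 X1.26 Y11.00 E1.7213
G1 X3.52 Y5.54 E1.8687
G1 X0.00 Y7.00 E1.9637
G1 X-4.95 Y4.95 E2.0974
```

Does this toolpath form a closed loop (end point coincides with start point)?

Start point (G0): (-7.00, 0.00). End point (last G1): the path does not return to the start — open.

no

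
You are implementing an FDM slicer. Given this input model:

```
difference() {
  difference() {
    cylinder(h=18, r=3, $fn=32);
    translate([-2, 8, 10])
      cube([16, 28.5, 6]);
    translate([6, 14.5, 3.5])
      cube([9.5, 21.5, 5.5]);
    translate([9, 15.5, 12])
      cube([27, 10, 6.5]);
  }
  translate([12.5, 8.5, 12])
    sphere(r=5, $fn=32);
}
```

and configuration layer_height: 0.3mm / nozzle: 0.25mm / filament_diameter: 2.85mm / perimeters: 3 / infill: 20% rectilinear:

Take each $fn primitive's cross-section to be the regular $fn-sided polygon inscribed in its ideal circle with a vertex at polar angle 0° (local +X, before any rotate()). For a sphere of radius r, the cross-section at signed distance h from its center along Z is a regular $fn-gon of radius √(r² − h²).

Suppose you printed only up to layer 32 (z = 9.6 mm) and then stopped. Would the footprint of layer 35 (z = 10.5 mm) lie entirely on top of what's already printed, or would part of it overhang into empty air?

Compare the two slices. At z = 9.6: the r=3 cylinder gives a regular 32-gon of circumradius 3 (constant along its height) (area = (32/2)·3.000²·sin(360°/32) = 28.09 mm²); the cube at (-2, 8) is absent (z outside [10, 16]); the cube at (6, 14.5) does not reach this height (z outside [3.5, 9]); the cube at (9, 15.5) is not intersected at this z (z outside [12, 18.5]); After the difference (first − rest): none of the subtracted shapes is present at this height, so the r=3 cylinder is unchanged — area = 28.09 mm²; the r=5 sphere at (12.5, 8.5) contributes a regular 32-gon of circumradius √(5²−2.4²) = 4.386 (area = (32/2)·4.386²·sin(360°/32) = 60.06 mm²); After the difference (first − rest): starting from the result so far (28.09 mm²), the r=5 sphere at (12.5, 8.5) misses the remaining region (no effect) — area = 28.09 mm². At z = 10.5: the r=3 cylinder contributes a regular 32-gon of circumradius 3 (area = (32/2)·3.000²·sin(360°/32) = 28.09 mm²); the cube at (-2, 8) (footprint 16×28.5) is included at this height (area 456.00 mm²); the cube at (6, 14.5) does not reach this height (z outside [3.5, 9]); the cube at (9, 15.5) does not reach this height (z outside [12, 18.5]); After the difference (first − rest): starting from the r=3 cylinder (28.09 mm²), the 16×28.5 cube at (-2, 8) misses the remaining region (no effect) — area = 28.09 mm²; the sphere at (12.5, 8.5): section is a regular 32-gon, circumradius = √(r²−h²) = √(5²−1.5²) = 4.770 (area = (32/2)·4.770²·sin(360°/32) = 71.01 mm²); Taking the first minus the rest: starting from the result so far (28.09 mm²), the r=5 sphere at (12.5, 8.5) misses the remaining region (no effect) — area = 28.09 mm². Checking containment: the cross-section at z = 10.5 is a subset of the cross-section at z = 9.6.

entirely on top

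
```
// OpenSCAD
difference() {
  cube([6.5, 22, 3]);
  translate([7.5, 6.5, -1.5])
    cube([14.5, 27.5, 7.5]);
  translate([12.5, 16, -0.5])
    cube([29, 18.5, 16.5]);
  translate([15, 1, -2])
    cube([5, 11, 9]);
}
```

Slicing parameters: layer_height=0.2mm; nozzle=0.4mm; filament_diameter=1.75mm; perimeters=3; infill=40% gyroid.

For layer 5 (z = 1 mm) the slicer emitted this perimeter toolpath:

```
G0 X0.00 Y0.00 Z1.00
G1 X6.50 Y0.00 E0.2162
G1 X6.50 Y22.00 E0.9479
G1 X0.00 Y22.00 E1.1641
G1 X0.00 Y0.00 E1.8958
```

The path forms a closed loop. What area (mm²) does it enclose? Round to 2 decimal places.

143.00 mm²

Apply the shoelace formula to the sequence of (X, Y) vertices; enclosed area = 143.00 mm².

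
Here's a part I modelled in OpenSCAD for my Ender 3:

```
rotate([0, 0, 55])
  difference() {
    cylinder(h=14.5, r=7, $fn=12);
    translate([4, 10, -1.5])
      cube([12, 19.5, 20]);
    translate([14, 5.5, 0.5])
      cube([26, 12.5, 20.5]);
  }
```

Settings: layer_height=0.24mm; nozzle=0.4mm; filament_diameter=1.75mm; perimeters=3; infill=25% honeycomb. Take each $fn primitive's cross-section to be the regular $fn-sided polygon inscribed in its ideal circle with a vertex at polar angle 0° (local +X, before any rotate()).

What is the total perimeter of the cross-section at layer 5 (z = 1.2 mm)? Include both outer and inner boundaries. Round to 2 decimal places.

43.48 mm

At z = 1.2 mm: the cylinder: section is a regular 12-gon, circumradius r=7 (perimeter = 2·12·7.000·sin(180°/12) = 43.48 mm); the cube at (4, 10) is present — its section is the full 12×19.5 rectangle (perimeter 63.00 mm); the 26×12.5 cube at (14, 5.5) contributes its full rectangle (perimeter 77.00 mm); Taking the first minus the rest: starting from the r=7 cylinder, the 12×19.5 cube at (4, 10) misses the remaining region (no effect); the 26×12.5 cube at (14, 5.5) misses the remaining region (no effect) — boundary = 43.48 mm; (rotated 55° about Z; rotation is an isometry so areas/perimeters/island counts are preserved). Overall, the cross-section is a single solid region. Total boundary length (outer) = 43.48 mm.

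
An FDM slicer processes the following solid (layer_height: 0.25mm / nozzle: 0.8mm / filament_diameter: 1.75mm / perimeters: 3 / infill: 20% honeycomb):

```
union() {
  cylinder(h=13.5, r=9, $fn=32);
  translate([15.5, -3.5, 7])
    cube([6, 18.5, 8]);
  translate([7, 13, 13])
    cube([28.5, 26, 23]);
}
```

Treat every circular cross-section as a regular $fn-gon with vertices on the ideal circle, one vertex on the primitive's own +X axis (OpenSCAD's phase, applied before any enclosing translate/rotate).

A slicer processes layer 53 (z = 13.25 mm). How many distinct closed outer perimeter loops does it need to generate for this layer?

At z = 13.25 mm: the cylinder: section is a regular 32-gon, circumradius r=9; the 6×18.5 cube at (15.5, -3.5) contributes its full rectangle; the cube at (7, 13) is present — its section is the full 28.5×26 rectangle; Taking the union: the regions partially overlap (shared area 12.00 mm²), so overlapping operands fuse into one piece — 2 connected regions. The result has 2 disconnected regions.

2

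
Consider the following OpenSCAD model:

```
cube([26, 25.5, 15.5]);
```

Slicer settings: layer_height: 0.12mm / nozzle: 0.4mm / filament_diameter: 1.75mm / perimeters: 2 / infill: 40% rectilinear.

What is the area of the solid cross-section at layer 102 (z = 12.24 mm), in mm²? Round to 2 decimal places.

At z = 12.24 mm: the 26×25.5 cube contributes its full rectangle (area 663.00 mm²). Overall, the cross-section is a single solid region. Net area = 663.00 mm².

663.00 mm²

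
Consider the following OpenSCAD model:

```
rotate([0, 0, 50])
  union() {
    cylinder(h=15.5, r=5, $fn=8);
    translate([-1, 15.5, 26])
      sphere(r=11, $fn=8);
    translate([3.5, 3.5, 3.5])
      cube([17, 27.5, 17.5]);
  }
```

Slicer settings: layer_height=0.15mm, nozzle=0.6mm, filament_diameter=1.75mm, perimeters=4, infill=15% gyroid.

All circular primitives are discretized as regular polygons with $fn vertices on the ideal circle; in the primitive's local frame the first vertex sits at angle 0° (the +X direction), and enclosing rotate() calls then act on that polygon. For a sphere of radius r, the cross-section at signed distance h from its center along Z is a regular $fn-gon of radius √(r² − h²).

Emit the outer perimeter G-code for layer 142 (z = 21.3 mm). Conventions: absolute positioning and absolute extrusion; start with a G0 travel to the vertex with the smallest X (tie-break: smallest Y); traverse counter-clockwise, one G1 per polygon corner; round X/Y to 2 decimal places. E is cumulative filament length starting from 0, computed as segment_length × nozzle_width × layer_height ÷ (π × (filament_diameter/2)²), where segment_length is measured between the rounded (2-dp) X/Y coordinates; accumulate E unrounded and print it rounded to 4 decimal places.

G0 X-22.42 Y8.33 Z21.30
G1 X-18.91 Y1.58 E0.2847
G1 X-11.65 Y-0.71 E0.5695
G1 X-4.90 Y2.80 E0.8542
G1 X-2.61 Y10.06 E1.1390
G1 X-6.12 Y16.82 E1.4241
G1 X-13.38 Y19.10 E1.7088
G1 X-20.14 Y15.59 E1.9938
G1 X-22.42 Y8.33 E2.2785

At z = 21.3 mm: the cylinder is absent (z outside [0, 15.5]); the r=11 sphere at (-1, 15.5) slices to a regular 8-gon of circumradius 9.945 (√(r²−h²) with h=4.7 from center); the cube at (3.5, 3.5) is not intersected at this z (z outside [3.5, 21]); Combining (union): only the r=11 sphere at (-1, 15.5) is present, so the union is just that shape — 1 connected region; (rotated 50° about Z; rotation is an isometry so areas/perimeters/island counts are preserved). The outline is a single polygon with 8 vertices. Extrusion per mm of travel: 0.6 × 0.15 / (π × 0.875²) = 0.037418. Accumulating E over each segment gives final E = 2.2785.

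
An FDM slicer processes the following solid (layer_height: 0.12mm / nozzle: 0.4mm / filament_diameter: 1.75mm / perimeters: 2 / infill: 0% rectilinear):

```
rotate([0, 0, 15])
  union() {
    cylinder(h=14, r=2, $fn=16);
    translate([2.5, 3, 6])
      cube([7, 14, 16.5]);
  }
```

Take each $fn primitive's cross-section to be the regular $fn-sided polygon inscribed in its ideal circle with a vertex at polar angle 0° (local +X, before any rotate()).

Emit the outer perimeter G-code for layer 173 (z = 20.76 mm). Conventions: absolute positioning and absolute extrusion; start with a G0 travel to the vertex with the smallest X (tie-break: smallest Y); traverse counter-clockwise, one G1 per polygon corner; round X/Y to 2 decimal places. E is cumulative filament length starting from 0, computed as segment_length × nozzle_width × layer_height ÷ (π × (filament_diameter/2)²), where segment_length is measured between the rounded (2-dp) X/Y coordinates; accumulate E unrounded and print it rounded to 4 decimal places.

At z = 20.76 mm: the cylinder is not intersected at this z (z outside [0, 14]); the cube at (2.5, 3) (footprint 7×14) is included at this height; Taking the union: only the 7×14 cube at (2.5, 3) is present, so the union is just that shape — 1 connected region; (rotated 15° about Z; rotation is an isometry so areas/perimeters/island counts are preserved). The outline is a single polygon with 4 vertices. Extrusion per mm of travel: 0.4 × 0.12 / (π × 0.875²) = 0.019956. Accumulating E over each segment gives final E = 0.8384.

G0 X-1.99 Y17.07 Z20.76
G1 X1.64 Y3.54 E0.2796
G1 X8.40 Y5.36 E0.4193
G1 X4.78 Y18.88 E0.6986
G1 X-1.99 Y17.07 E0.8384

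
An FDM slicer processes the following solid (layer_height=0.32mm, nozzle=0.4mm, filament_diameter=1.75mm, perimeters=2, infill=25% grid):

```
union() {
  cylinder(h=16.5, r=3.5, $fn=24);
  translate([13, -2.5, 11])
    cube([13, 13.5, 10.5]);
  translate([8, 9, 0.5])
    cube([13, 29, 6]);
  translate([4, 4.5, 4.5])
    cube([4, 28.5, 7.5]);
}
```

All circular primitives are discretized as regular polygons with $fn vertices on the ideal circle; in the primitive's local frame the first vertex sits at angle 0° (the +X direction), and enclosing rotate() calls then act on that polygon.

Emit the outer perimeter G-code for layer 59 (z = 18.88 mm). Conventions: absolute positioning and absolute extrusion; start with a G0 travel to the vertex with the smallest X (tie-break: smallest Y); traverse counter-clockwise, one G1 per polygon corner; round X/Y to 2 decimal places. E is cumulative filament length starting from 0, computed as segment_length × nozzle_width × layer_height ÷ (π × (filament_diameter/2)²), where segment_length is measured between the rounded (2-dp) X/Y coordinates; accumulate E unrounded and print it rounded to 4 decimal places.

At z = 18.88 mm: the cylinder is not intersected at this z (z outside [0, 16.5]); the 13×13.5 cube at (13, -2.5) contributes its full rectangle; the cube at (8, 9) is absent (z outside [0.5, 6.5]); the cube at (4, 4.5) is not intersected at this z (z outside [4.5, 12]); Merging all regions: only the 13×13.5 cube at (13, -2.5) is present, so the union is just that shape — 1 connected region. The outline is a single polygon with 4 vertices. Extrusion per mm of travel: 0.4 × 0.32 / (π × 0.875²) = 0.053216. Accumulating E over each segment gives final E = 2.8205.

G0 X13.00 Y-2.50 Z18.88
G1 X26.00 Y-2.50 E0.6918
G1 X26.00 Y11.00 E1.4102
G1 X13.00 Y11.00 E2.1020
G1 X13.00 Y-2.50 E2.8205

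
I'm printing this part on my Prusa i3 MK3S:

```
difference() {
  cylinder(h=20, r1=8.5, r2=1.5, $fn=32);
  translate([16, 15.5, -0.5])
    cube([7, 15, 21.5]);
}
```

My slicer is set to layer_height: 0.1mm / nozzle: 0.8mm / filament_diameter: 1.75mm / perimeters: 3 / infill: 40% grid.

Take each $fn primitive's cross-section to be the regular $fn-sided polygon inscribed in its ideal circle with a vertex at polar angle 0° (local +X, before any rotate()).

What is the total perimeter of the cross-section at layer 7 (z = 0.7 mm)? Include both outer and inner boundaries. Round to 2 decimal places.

51.78 mm

At z = 0.7 mm: the cone: at t=0.035 of its height the radius interpolates to r₁+(r₂−r₁)t = 8.255, giving a regular 32-gon of that circumradius (perimeter = 2·32·8.255·sin(180°/32) = 51.78 mm); the cube at (16, 15.5) is present — its section is the full 7×15 rectangle (perimeter 44.00 mm); Subtracting the remaining from the first: starting from the cone, the 7×15 cube at (16, 15.5) misses the remaining region (no effect) — boundary = 51.78 mm. Overall, the cross-section is a single solid region. Total boundary length (outer) = 51.78 mm.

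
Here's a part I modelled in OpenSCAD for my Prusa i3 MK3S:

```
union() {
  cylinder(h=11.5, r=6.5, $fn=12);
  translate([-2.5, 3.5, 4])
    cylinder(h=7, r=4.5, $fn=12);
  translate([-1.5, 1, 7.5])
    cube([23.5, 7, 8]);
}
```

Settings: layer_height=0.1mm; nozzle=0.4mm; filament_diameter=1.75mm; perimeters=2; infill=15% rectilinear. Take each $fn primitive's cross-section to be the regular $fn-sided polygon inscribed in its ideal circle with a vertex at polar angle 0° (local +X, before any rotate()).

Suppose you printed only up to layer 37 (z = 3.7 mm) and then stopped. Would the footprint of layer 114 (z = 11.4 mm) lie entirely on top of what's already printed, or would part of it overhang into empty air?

Compare the two slices. At z = 3.7: the r=6.5 cylinder contributes a regular 12-gon of circumradius 6.5 (area = (12/2)·6.500²·sin(360°/12) = 126.75 mm²); the cylinder at (-2.5, 3.5) is not intersected at this z (z outside [4, 11]); the cube at (-1.5, 1) does not reach this height (z outside [7.5, 15.5]); Taking the union: only the r=6.5 cylinder is present, so the union is just that shape — area = 126.75 mm². At z = 11.4: the r=6.5 cylinder gives a regular 12-gon of circumradius 6.5 (constant along its height) (area = (12/2)·6.500²·sin(360°/12) = 126.75 mm²); the cylinder at (-2.5, 3.5) is absent (z outside [4, 11]); the cube at (-1.5, 1) is present — its section is the full 23.5×7 rectangle (area 164.50 mm²); Combining (union): the regions partially overlap — summed areas 291.25 mm² minus the doubly-counted overlap 33.27 mm² gives 257.98 mm² — area = 257.98 mm². Checking containment: at z = 11.4 the cross-section extends beyond the z = 3.7 cross-section by about 131.23 mm².

part overhangs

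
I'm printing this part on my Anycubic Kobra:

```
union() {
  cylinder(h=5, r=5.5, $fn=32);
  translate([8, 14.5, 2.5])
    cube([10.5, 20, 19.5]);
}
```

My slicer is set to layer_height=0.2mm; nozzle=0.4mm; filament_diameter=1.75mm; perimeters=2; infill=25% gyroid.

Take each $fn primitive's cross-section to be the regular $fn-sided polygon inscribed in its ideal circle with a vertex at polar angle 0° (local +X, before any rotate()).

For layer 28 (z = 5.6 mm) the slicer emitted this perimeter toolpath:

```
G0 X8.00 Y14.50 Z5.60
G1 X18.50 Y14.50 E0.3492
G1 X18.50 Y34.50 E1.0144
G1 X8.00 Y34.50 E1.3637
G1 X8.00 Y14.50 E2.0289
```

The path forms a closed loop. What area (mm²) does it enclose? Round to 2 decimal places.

210.00 mm²

Apply the shoelace formula to the sequence of (X, Y) vertices; enclosed area = 210.00 mm².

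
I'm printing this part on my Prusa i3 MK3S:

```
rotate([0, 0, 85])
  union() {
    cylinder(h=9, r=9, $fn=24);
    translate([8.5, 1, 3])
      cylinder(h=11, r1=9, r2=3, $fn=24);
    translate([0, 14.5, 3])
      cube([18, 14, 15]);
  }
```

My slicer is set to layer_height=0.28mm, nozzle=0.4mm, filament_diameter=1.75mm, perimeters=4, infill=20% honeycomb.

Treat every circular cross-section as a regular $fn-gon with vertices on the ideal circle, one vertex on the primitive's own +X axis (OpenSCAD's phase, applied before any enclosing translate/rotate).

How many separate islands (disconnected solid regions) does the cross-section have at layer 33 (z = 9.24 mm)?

2

At z = 9.24 mm: the cylinder does not reach this height (z outside [0, 9]); the cone at (8.5, 1) contributes a regular 24-gon of circumradius 5.596 (interpolated between r1=9 and r2=3 at t=0.567); the 18×14 cube at (0, 14.5) contributes its full rectangle; Combining (union): the 2 present regions are separate (no shared area or edge), so areas and boundary lengths simply add and each stays a separate island — 2 connected regions; (rotated 85° about Z; rotation is an isometry so areas/perimeters/island counts are preserved). Overall, the cross-section has 2 separate islands. Island count = 2.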